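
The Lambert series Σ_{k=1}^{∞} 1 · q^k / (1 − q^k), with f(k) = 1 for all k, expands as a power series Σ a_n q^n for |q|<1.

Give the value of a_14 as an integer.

q^14  k|14↦f(k): 14:1 7:1 2:1 1:1  a_14=4

a_14 = 4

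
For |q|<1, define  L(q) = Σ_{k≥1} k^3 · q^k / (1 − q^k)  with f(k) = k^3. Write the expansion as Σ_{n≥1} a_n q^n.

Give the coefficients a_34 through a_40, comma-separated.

44226, 43344, 55261, 50654, 61740, 61544, 73710

[q^34] f(34)=39304,f(17)=4913,f(2)=8,f(1)=1 ⇒ 44226
n=35: 35·1 7·5 5·7 1·35  f→[42875+343+125+1]=43344
n=36: 1·36 2·18 3·12 4·9 6·6 9·4 12·3 18·2 36·1  f→[1+8+27+64+216+729+1728+5832+46656]=55261
d|37:{37,1}  Σf=50653+1=50654
[q^38] f(1)=1,f(2)=8,f(19)=6859,f(38)=54872 ⇒ 61740
d|39:{1,3,13,39}  Σf=1+27+2197+59319=61544
q^40  k|40↦f(k): 1:1 2:8 4:64 5:125 8:512 10:1000 20:8000 40:64000  a_40=73710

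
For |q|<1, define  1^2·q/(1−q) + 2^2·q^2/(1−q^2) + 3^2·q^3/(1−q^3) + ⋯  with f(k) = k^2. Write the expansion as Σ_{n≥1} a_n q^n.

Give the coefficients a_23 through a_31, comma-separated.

n=23: 1·23 23·1  f→[1+529]=530
n=24: 24·1 12·2 8·3 6·4 4·6 3·8 2·12 1·24  f→[576+144+64+36+16+9+4+1]=850
n=25: 25·1 5·5 1·25  f→[625+25+1]=651
q^26  k|26↦f(k): 1:1 2:4 13:169 26:676  a_26=850
n=27: 1·27 3·9 9·3 27·1  f→[1+9+81+729]=820
n=28: 28·1 14·2 7·4 4·7 2·14 1·28  f→[784+196+49+16+4+1]=1050
q^29  k|29↦f(k): 29:841 1:1  a_29=842
d|30:{30,15,10,6,5,3,2,1}  Σf=900+225+100+36+25+9+4+1=1300
[q^31] f(1)=1,f(31)=961 ⇒ 962

530, 850, 651, 850, 820, 1050, 842, 1300, 962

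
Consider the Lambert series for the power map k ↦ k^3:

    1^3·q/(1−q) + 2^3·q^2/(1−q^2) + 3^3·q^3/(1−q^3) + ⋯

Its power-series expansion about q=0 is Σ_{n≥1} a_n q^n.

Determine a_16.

d|16:{16,8,4,2,1}  Σf=4096+512+64+8+1=4681

a_16 = 4681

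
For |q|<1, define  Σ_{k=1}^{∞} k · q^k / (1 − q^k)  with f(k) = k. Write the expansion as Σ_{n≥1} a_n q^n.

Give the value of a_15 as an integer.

a_15 = 24

d|15:{1,3,5,15}  Σf=1+3+5+15=24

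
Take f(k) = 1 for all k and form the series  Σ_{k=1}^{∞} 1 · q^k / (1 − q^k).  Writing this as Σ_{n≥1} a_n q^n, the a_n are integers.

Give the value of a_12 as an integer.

d|12:{1,2,3,4,6,12}  Σf=1+1+1+1+1+1=6

a_12 = 6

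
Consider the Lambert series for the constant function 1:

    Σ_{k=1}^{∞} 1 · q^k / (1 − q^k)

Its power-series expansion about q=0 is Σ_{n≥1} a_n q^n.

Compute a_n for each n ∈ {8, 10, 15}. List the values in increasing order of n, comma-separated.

4, 4, 4

[q^8] f(1)=1,f(2)=1,f(4)=1,f(8)=1 ⇒ 4
d|10:{10,5,2,1}  Σf=1+1+1+1=4
q^15  k|15↦f(k): 1:1 3:1 5:1 15:1  a_15=4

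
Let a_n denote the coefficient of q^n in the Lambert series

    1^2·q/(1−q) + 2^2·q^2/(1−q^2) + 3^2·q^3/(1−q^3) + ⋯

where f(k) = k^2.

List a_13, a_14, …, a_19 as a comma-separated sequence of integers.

170, 250, 260, 341, 290, 455, 362

d|13:{13,1}  Σf=169+1=170
[q^14] f(14)=196,f(7)=49,f(2)=4,f(1)=1 ⇒ 250
q^15  k|15↦f(k): 15:225 5:25 3:9 1:1  a_15=260
q^16  k|16↦f(k): 16:256 8:64 4:16 2:4 1:1  a_16=341
d|17:{17,1}  Σf=289+1=290
[q^18] f(18)=324,f(9)=81,f(6)=36,f(3)=9,f(2)=4,f(1)=1 ⇒ 455
q^19  k|19↦f(k): 1:1 19:361  a_19=362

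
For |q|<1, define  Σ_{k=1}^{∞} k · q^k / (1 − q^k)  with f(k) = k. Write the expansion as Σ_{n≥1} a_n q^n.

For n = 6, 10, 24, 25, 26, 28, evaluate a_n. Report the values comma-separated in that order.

12, 18, 60, 31, 42, 56

[q^6] f(6)=6,f(3)=3,f(2)=2,f(1)=1 ⇒ 12
n=10: 1·10 2·5 5·2 10·1  f→[1+2+5+10]=18
q^24  k|24↦f(k): 1:1 2:2 3:3 4:4 6:6 8:8 12:12 24:24  a_24=60
[q^25] f(1)=1,f(5)=5,f(25)=25 ⇒ 31
[q^26] f(1)=1,f(2)=2,f(13)=13,f(26)=26 ⇒ 42
[q^28] f(1)=1,f(2)=2,f(4)=4,f(7)=7,f(14)=14,f(28)=28 ⇒ 56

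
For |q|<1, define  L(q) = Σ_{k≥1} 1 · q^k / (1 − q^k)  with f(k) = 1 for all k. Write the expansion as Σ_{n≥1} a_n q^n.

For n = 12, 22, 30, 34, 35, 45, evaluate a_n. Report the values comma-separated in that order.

6, 4, 8, 4, 4, 6

n=12: 12·1 6·2 4·3 3·4 2·6 1·12  f→[1+1+1+1+1+1]=6
q^22  k|22↦f(k): 1:1 2:1 11:1 22:1  a_22=4
n=30: 1·30 2·15 3·10 5·6 6·5 10·3 15·2 30·1  f→[1+1+1+1+1+1+1+1]=8
q^34  k|34↦f(k): 34:1 17:1 2:1 1:1  a_34=4
n=35: 1·35 5·7 7·5 35·1  f→[1+1+1+1]=4
q^45  k|45↦f(k): 45:1 15:1 9:1 5:1 3:1 1:1  a_45=6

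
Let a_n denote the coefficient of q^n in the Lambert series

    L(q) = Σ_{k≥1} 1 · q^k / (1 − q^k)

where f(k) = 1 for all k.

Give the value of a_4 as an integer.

a_4 = 3

q^4  k|4↦f(k): 4:1 2:1 1:1  a_4=3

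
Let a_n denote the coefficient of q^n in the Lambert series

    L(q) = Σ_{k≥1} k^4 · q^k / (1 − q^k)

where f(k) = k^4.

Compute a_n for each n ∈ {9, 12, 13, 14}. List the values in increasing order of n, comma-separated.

d|9:{9,3,1}  Σf=6561+81+1=6643
[q^12] f(1)=1,f(2)=16,f(3)=81,f(4)=256,f(6)=1296,f(12)=20736 ⇒ 22386
q^13  k|13↦f(k): 1:1 13:28561  a_13=28562
[q^14] f(1)=1,f(2)=16,f(7)=2401,f(14)=38416 ⇒ 40834

6643, 22386, 28562, 40834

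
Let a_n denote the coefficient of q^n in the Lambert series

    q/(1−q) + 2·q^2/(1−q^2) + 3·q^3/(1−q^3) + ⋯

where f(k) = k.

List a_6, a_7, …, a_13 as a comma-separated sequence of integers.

d|6:{1,2,3,6}  Σf=1+2+3+6=12
[q^7] f(7)=7,f(1)=1 ⇒ 8
q^8  k|8↦f(k): 1:1 2:2 4:4 8:8  a_8=15
[q^9] f(1)=1,f(3)=3,f(9)=9 ⇒ 13
d|10:{1,2,5,10}  Σf=1+2+5+10=18
q^11  k|11↦f(k): 1:1 11:11  a_11=12
n=12: 1·12 2·6 3·4 4·3 6·2 12·1  f→[1+2+3+4+6+12]=28
n=13: 13·1 1·13  f→[13+1]=14

12, 8, 15, 13, 18, 12, 28, 14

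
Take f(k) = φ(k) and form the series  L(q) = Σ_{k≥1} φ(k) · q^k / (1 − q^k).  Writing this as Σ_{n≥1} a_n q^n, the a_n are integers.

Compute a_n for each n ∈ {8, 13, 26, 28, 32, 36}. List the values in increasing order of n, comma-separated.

[q^8] φ(8)=4,φ(4)=2,φ(2)=1,φ(1)=1 ⇒ 8
q^13  k|13↦φ(k): 1:1 13:12  a_13=13
d|26:{26,13,2,1}  Σφ=12+12+1+1=26
d|28:{1,2,4,7,14,28}  Σφ=1+1+2+6+6+12=28
n=32: 32·1 16·2 8·4 4·8 2·16 1·32  φ→[16+8+4+2+1+1]=32
q^36  k|36↦φ(k): 1:1 2:1 3:2 4:2 6:2 9:6 12:4 18:6 36:12  a_36=36

8, 13, 26, 28, 32, 36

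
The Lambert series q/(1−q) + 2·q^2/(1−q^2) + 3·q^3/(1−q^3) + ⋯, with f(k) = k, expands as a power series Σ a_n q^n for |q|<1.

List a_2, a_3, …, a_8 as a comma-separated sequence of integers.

q^2  k|2↦f(k): 2:2 1:1  a_2=3
[q^3] f(1)=1,f(3)=3 ⇒ 4
[q^4] f(4)=4,f(2)=2,f(1)=1 ⇒ 7
q^5  k|5↦f(k): 5:5 1:1  a_5=6
d|6:{1,2,3,6}  Σf=1+2+3+6=12
d|7:{7,1}  Σf=7+1=8
d|8:{1,2,4,8}  Σf=1+2+4+8=15

3, 4, 7, 6, 12, 8, 15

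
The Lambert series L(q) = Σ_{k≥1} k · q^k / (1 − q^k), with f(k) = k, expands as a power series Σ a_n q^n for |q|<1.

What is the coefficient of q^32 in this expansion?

q^32  k|32↦f(k): 32:32 16:16 8:8 4:4 2:2 1:1  a_32=63

a_32 = 63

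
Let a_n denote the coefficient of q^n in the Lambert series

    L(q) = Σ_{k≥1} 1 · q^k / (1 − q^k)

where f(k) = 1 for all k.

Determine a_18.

a_18 = 6

d|18:{18,9,6,3,2,1}  Σf=1+1+1+1+1+1=6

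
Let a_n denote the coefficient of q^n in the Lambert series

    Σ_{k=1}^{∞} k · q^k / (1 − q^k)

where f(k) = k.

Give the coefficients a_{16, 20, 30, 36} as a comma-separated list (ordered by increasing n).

q^16  k|16↦f(k): 16:16 8:8 4:4 2:2 1:1  a_16=31
d|20:{20,10,5,4,2,1}  Σf=20+10+5+4+2+1=42
q^30  k|30↦f(k): 1:1 2:2 3:3 5:5 6:6 10:10 15:15 30:30  a_30=72
q^36  k|36↦f(k): 1:1 2:2 3:3 4:4 6:6 9:9 12:12 18:18 36:36  a_36=91

31, 42, 72, 91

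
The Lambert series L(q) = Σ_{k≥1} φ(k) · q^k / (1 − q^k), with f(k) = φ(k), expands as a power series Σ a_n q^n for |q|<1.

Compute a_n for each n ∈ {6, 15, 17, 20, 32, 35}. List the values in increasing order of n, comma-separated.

n=6: 6·1 3·2 2·3 1·6  φ→[2+2+1+1]=6
q^15  k|15↦φ(k): 15:8 5:4 3:2 1:1  a_15=15
d|17:{1,17}  Σφ=1+16=17
q^20  k|20↦φ(k): 1:1 2:1 4:2 5:4 10:4 20:8  a_20=20
n=32: 1·32 2·16 4·8 8·4 16·2 32·1  φ→[1+1+2+4+8+16]=32
[q^35] φ(1)=1,φ(5)=4,φ(7)=6,φ(35)=24 ⇒ 35

6, 15, 17, 20, 32, 35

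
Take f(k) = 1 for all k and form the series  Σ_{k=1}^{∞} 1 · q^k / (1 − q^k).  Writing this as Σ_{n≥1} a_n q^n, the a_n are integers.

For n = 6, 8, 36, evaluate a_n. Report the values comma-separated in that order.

4, 4, 9

n=6: 6·1 3·2 2·3 1·6  f→[1+1+1+1]=4
q^8  k|8↦f(k): 1:1 2:1 4:1 8:1  a_8=4
[q^36] f(36)=1,f(18)=1,f(12)=1,f(9)=1,f(6)=1,f(4)=1,f(3)=1,f(2)=1,f(1)=1 ⇒ 9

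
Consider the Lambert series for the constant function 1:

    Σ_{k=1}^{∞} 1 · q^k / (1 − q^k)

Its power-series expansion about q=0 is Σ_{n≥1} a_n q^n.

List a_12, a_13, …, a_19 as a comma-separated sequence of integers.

6, 2, 4, 4, 5, 2, 6, 2

d|12:{1,2,3,4,6,12}  Σf=1+1+1+1+1+1=6
[q^13] f(1)=1,f(13)=1 ⇒ 2
n=14: 14·1 7·2 2·7 1·14  f→[1+1+1+1]=4
q^15  k|15↦f(k): 15:1 5:1 3:1 1:1  a_15=4
d|16:{1,2,4,8,16}  Σf=1+1+1+1+1=5
[q^17] f(1)=1,f(17)=1 ⇒ 2
d|18:{1,2,3,6,9,18}  Σf=1+1+1+1+1+1=6
d|19:{19,1}  Σf=1+1=2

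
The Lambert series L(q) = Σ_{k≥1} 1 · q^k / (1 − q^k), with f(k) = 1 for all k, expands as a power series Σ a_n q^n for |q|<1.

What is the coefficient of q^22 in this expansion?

[q^22] f(1)=1,f(2)=1,f(11)=1,f(22)=1 ⇒ 4

a_22 = 4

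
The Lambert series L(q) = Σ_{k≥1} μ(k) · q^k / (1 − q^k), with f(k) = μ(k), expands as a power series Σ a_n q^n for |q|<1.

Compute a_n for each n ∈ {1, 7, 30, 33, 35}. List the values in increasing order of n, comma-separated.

1, 0, 0, 0, 0

q^1  k|1↦μ(k): 1:1  a_1=1
q^7  k|7↦μ(k): 1:1 7:-1  a_7=0
n=30: 1·30 2·15 3·10 5·6 6·5 10·3 15·2 30·1  μ→[1+(-1)+(-1)+(-1)+1+1+1+(-1)]=0
[q^33] μ(33)=1,μ(11)=-1,μ(3)=-1,μ(1)=1 ⇒ 0
[q^35] μ(35)=1,μ(7)=-1,μ(5)=-1,μ(1)=1 ⇒ 0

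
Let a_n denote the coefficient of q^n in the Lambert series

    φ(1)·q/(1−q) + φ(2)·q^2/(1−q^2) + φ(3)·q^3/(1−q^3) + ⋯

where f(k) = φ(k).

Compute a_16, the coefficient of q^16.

d|16:{1,2,4,8,16}  Σφ=1+1+2+4+8=16

a_16 = 16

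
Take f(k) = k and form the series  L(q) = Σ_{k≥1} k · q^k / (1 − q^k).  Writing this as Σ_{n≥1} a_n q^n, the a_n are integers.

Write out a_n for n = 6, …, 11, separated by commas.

12, 8, 15, 13, 18, 12

[q^6] f(1)=1,f(2)=2,f(3)=3,f(6)=6 ⇒ 12
d|7:{1,7}  Σf=1+7=8
[q^8] f(1)=1,f(2)=2,f(4)=4,f(8)=8 ⇒ 15
d|9:{9,3,1}  Σf=9+3+1=13
q^10  k|10↦f(k): 1:1 2:2 5:5 10:10  a_10=18
[q^11] f(1)=1,f(11)=11 ⇒ 12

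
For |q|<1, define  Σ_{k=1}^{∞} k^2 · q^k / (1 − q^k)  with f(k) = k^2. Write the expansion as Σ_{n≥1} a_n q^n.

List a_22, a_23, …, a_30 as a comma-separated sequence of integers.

610, 530, 850, 651, 850, 820, 1050, 842, 1300

n=22: 1·22 2·11 11·2 22·1  f→[1+4+121+484]=610
n=23: 23·1 1·23  f→[529+1]=530
[q^24] f(24)=576,f(12)=144,f(8)=64,f(6)=36,f(4)=16,f(3)=9,f(2)=4,f(1)=1 ⇒ 850
n=25: 1·25 5·5 25·1  f→[1+25+625]=651
n=26: 1·26 2·13 13·2 26·1  f→[1+4+169+676]=850
[q^27] f(27)=729,f(9)=81,f(3)=9,f(1)=1 ⇒ 820
[q^28] f(1)=1,f(2)=4,f(4)=16,f(7)=49,f(14)=196,f(28)=784 ⇒ 1050
n=29: 1·29 29·1  f→[1+841]=842
q^30  k|30↦f(k): 30:900 15:225 10:100 6:36 5:25 3:9 2:4 1:1  a_30=1300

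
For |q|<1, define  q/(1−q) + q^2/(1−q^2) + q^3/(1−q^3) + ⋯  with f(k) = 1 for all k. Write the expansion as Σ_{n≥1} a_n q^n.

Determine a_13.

[q^13] f(13)=1,f(1)=1 ⇒ 2

a_13 = 2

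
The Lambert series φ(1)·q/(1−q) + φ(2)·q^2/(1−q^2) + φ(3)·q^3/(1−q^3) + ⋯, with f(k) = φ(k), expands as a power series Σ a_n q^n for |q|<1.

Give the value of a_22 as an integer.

d|22:{1,2,11,22}  Σφ=1+1+10+10=22

a_22 = 22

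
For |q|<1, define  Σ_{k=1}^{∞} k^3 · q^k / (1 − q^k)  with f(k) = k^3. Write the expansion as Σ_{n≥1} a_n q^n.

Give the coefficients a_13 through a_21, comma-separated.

2198, 3096, 3528, 4681, 4914, 6813, 6860, 9198, 9632

n=13: 13·1 1·13  f→[2197+1]=2198
n=14: 14·1 7·2 2·7 1·14  f→[2744+343+8+1]=3096
[q^15] f(1)=1,f(3)=27,f(5)=125,f(15)=3375 ⇒ 3528
[q^16] f(1)=1,f(2)=8,f(4)=64,f(8)=512,f(16)=4096 ⇒ 4681
[q^17] f(17)=4913,f(1)=1 ⇒ 4914
n=18: 1·18 2·9 3·6 6·3 9·2 18·1  f→[1+8+27+216+729+5832]=6813
[q^19] f(19)=6859,f(1)=1 ⇒ 6860
q^20  k|20↦f(k): 1:1 2:8 4:64 5:125 10:1000 20:8000  a_20=9198
d|21:{1,3,7,21}  Σf=1+27+343+9261=9632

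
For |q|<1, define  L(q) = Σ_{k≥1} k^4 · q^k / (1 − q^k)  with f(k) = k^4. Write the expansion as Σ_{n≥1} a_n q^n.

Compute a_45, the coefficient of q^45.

a_45 = 4158518

n=45: 45·1 15·3 9·5 5·9 3·15 1·45  f→[4100625+50625+6561+625+81+1]=4158518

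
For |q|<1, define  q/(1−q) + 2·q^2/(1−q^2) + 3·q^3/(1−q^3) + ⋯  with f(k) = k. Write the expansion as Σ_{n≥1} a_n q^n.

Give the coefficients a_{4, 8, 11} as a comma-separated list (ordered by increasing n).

7, 15, 12

q^4  k|4↦f(k): 4:4 2:2 1:1  a_4=7
[q^8] f(1)=1,f(2)=2,f(4)=4,f(8)=8 ⇒ 15
n=11: 11·1 1·11  f→[11+1]=12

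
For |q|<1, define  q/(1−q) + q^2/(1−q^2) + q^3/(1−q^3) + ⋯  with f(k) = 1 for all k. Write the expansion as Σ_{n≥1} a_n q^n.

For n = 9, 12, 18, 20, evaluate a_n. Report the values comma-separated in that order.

3, 6, 6, 6

q^9  k|9↦f(k): 9:1 3:1 1:1  a_9=3
[q^12] f(12)=1,f(6)=1,f(4)=1,f(3)=1,f(2)=1,f(1)=1 ⇒ 6
n=18: 1·18 2·9 3·6 6·3 9·2 18·1  f→[1+1+1+1+1+1]=6
q^20  k|20↦f(k): 1:1 2:1 4:1 5:1 10:1 20:1  a_20=6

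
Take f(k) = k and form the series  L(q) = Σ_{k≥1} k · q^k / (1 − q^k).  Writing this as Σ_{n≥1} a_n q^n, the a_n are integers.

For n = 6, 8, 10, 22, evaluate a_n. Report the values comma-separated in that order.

n=6: 1·6 2·3 3·2 6·1  f→[1+2+3+6]=12
q^8  k|8↦f(k): 1:1 2:2 4:4 8:8  a_8=15
d|10:{1,2,5,10}  Σf=1+2+5+10=18
[q^22] f(1)=1,f(2)=2,f(11)=11,f(22)=22 ⇒ 36

12, 15, 18, 36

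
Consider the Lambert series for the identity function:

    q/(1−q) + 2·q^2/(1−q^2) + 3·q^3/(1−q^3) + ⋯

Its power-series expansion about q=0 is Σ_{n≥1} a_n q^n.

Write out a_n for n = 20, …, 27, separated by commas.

42, 32, 36, 24, 60, 31, 42, 40

q^20  k|20↦f(k): 1:1 2:2 4:4 5:5 10:10 20:20  a_20=42
d|21:{1,3,7,21}  Σf=1+3+7+21=32
d|22:{1,2,11,22}  Σf=1+2+11+22=36
q^23  k|23↦f(k): 1:1 23:23  a_23=24
d|24:{24,12,8,6,4,3,2,1}  Σf=24+12+8+6+4+3+2+1=60
d|25:{1,5,25}  Σf=1+5+25=31
n=26: 26·1 13·2 2·13 1·26  f→[26+13+2+1]=42
n=27: 1·27 3·9 9·3 27·1  f→[1+3+9+27]=40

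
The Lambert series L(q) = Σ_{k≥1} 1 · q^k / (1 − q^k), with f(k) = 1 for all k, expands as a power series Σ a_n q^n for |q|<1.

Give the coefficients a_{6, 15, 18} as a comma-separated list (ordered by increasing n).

d|6:{6,3,2,1}  Σf=1+1+1+1=4
q^15  k|15↦f(k): 1:1 3:1 5:1 15:1  a_15=4
d|18:{18,9,6,3,2,1}  Σf=1+1+1+1+1+1=6

4, 4, 6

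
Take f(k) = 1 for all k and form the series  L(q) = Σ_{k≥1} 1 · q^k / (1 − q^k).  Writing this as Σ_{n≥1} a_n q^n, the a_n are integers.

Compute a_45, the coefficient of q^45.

d|45:{45,15,9,5,3,1}  Σf=1+1+1+1+1+1=6

a_45 = 6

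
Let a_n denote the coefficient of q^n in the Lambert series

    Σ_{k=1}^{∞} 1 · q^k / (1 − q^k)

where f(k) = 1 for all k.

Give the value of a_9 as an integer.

a_9 = 3

n=9: 9·1 3·3 1·9  f→[1+1+1]=3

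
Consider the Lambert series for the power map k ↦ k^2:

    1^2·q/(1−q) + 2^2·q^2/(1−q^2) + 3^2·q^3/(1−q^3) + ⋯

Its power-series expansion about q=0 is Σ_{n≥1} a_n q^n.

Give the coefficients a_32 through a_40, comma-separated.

1365, 1220, 1450, 1300, 1911, 1370, 1810, 1700, 2210

q^32  k|32↦f(k): 1:1 2:4 4:16 8:64 16:256 32:1024  a_32=1365
[q^33] f(1)=1,f(3)=9,f(11)=121,f(33)=1089 ⇒ 1220
q^34  k|34↦f(k): 1:1 2:4 17:289 34:1156  a_34=1450
q^35  k|35↦f(k): 1:1 5:25 7:49 35:1225  a_35=1300
d|36:{36,18,12,9,6,4,3,2,1}  Σf=1296+324+144+81+36+16+9+4+1=1911
d|37:{37,1}  Σf=1369+1=1370
n=38: 38·1 19·2 2·19 1·38  f→[1444+361+4+1]=1810
n=39: 1·39 3·13 13·3 39·1  f→[1+9+169+1521]=1700
q^40  k|40↦f(k): 40:1600 20:400 10:100 8:64 5:25 4:16 2:4 1:1  a_40=2210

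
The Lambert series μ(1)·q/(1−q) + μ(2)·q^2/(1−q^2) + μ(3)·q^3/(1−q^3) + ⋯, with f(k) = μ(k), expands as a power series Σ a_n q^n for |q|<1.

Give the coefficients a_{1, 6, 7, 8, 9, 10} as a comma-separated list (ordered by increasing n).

1, 0, 0, 0, 0, 0

d|1:{1}  Σμ=1=1
d|6:{1,2,3,6}  Σμ=1+(-1)+(-1)+1=0
n=7: 1·7 7·1  μ→[1+(-1)]=0
n=8: 1·8 2·4 4·2 8·1  μ→[1+(-1)+0+0]=0
n=9: 9·1 3·3 1·9  μ→[0+(-1)+1]=0
q^10  k|10↦μ(k): 10:1 5:-1 2:-1 1:1  a_10=0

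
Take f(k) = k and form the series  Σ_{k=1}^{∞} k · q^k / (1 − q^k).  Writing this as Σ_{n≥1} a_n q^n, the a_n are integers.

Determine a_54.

a_54 = 120

q^54  k|54↦f(k): 1:1 2:2 3:3 6:6 9:9 18:18 27:27 54:54  a_54=120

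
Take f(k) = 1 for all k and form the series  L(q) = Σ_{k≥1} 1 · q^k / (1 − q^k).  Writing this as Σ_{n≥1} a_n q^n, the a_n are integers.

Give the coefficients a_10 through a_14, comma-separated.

q^10  k|10↦f(k): 10:1 5:1 2:1 1:1  a_10=4
[q^11] f(11)=1,f(1)=1 ⇒ 2
n=12: 12·1 6·2 4·3 3·4 2·6 1·12  f→[1+1+1+1+1+1]=6
d|13:{1,13}  Σf=1+1=2
[q^14] f(14)=1,f(7)=1,f(2)=1,f(1)=1 ⇒ 4

4, 2, 6, 2, 4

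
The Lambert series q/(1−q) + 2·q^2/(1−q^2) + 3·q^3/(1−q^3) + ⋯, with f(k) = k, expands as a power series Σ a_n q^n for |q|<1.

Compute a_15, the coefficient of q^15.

q^15  k|15↦f(k): 1:1 3:3 5:5 15:15  a_15=24

a_15 = 24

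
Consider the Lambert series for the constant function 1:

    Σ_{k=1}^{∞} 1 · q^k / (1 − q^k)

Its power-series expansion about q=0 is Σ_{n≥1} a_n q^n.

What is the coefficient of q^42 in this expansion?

q^42  k|42↦f(k): 42:1 21:1 14:1 7:1 6:1 3:1 2:1 1:1  a_42=8

a_42 = 8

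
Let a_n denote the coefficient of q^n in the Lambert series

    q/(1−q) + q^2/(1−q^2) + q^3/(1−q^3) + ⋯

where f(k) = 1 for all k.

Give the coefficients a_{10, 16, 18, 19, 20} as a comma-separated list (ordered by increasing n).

d|10:{10,5,2,1}  Σf=1+1+1+1=4
[q^16] f(16)=1,f(8)=1,f(4)=1,f(2)=1,f(1)=1 ⇒ 5
[q^18] f(18)=1,f(9)=1,f(6)=1,f(3)=1,f(2)=1,f(1)=1 ⇒ 6
n=19: 1·19 19·1  f→[1+1]=2
[q^20] f(1)=1,f(2)=1,f(4)=1,f(5)=1,f(10)=1,f(20)=1 ⇒ 6

4, 5, 6, 2, 6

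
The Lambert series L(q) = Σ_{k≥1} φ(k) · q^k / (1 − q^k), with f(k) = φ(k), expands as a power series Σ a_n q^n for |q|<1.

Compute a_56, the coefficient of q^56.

d|56:{56,28,14,8,7,4,2,1}  Σφ=24+12+6+4+6+2+1+1=56

a_56 = 56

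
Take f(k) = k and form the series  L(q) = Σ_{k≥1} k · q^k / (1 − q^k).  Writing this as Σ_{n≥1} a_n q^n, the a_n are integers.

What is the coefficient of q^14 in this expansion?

d|14:{1,2,7,14}  Σf=1+2+7+14=24

a_14 = 24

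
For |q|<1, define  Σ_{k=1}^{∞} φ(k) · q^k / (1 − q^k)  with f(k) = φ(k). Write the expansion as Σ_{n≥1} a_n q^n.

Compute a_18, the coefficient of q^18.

[q^18] φ(18)=6,φ(9)=6,φ(6)=2,φ(3)=2,φ(2)=1,φ(1)=1 ⇒ 18

a_18 = 18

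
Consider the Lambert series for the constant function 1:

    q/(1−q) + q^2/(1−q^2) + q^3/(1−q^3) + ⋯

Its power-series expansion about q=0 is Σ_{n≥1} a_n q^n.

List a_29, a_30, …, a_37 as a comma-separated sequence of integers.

[q^29] f(1)=1,f(29)=1 ⇒ 2
n=30: 1·30 2·15 3·10 5·6 6·5 10·3 15·2 30·1  f→[1+1+1+1+1+1+1+1]=8
d|31:{1,31}  Σf=1+1=2
[q^32] f(1)=1,f(2)=1,f(4)=1,f(8)=1,f(16)=1,f(32)=1 ⇒ 6
n=33: 33·1 11·3 3·11 1·33  f→[1+1+1+1]=4
[q^34] f(34)=1,f(17)=1,f(2)=1,f(1)=1 ⇒ 4
q^35  k|35↦f(k): 1:1 5:1 7:1 35:1  a_35=4
[q^36] f(36)=1,f(18)=1,f(12)=1,f(9)=1,f(6)=1,f(4)=1,f(3)=1,f(2)=1,f(1)=1 ⇒ 9
q^37  k|37↦f(k): 37:1 1:1  a_37=2

2, 8, 2, 6, 4, 4, 4, 9, 2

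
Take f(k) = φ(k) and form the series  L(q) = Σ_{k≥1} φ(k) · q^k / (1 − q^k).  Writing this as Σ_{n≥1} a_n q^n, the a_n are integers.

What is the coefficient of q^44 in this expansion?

d|44:{44,22,11,4,2,1}  Σφ=20+10+10+2+1+1=44

a_44 = 44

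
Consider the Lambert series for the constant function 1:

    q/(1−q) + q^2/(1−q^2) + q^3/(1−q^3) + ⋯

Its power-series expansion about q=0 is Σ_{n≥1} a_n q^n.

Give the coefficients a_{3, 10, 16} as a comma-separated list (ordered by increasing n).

n=3: 3·1 1·3  f→[1+1]=2
q^10  k|10↦f(k): 1:1 2:1 5:1 10:1  a_10=4
n=16: 1·16 2·8 4·4 8·2 16·1  f→[1+1+1+1+1]=5

2, 4, 5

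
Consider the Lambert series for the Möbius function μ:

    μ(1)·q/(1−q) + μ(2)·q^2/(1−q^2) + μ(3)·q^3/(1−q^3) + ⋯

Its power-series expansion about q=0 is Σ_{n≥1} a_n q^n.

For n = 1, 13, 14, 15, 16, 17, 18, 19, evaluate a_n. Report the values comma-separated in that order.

[q^1] μ(1)=1 ⇒ 1
[q^13] μ(1)=1,μ(13)=-1 ⇒ 0
d|14:{14,7,2,1}  Σμ=1+(-1)+(-1)+1=0
n=15: 1·15 3·5 5·3 15·1  μ→[1+(-1)+(-1)+1]=0
[q^16] μ(16)=0,μ(8)=0,μ(4)=0,μ(2)=-1,μ(1)=1 ⇒ 0
n=17: 17·1 1·17  μ→[(-1)+1]=0
n=18: 18·1 9·2 6·3 3·6 2·9 1·18  μ→[0+0+1+(-1)+(-1)+1]=0
d|19:{19,1}  Σμ=(-1)+1=0

1, 0, 0, 0, 0, 0, 0, 0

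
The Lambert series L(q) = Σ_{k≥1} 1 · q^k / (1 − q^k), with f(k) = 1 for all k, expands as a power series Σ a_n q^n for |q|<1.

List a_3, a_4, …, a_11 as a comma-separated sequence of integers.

d|3:{3,1}  Σf=1+1=2
d|4:{4,2,1}  Σf=1+1+1=3
n=5: 1·5 5·1  f→[1+1]=2
q^6  k|6↦f(k): 1:1 2:1 3:1 6:1  a_6=4
d|7:{1,7}  Σf=1+1=2
[q^8] f(1)=1,f(2)=1,f(4)=1,f(8)=1 ⇒ 4
d|9:{1,3,9}  Σf=1+1+1=3
n=10: 1·10 2·5 5·2 10·1  f→[1+1+1+1]=4
[q^11] f(1)=1,f(11)=1 ⇒ 2

2, 3, 2, 4, 2, 4, 3, 4, 2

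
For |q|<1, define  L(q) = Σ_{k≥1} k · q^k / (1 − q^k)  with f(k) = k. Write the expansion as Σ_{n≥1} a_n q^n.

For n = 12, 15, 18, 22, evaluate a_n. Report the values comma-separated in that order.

28, 24, 39, 36

q^12  k|12↦f(k): 1:1 2:2 3:3 4:4 6:6 12:12  a_12=28
q^15  k|15↦f(k): 1:1 3:3 5:5 15:15  a_15=24
[q^18] f(18)=18,f(9)=9,f(6)=6,f(3)=3,f(2)=2,f(1)=1 ⇒ 39
n=22: 22·1 11·2 2·11 1·22  f→[22+11+2+1]=36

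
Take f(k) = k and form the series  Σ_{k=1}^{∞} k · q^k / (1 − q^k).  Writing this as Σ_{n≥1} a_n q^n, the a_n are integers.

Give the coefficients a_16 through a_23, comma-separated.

31, 18, 39, 20, 42, 32, 36, 24

n=16: 1·16 2·8 4·4 8·2 16·1  f→[1+2+4+8+16]=31
[q^17] f(17)=17,f(1)=1 ⇒ 18
q^18  k|18↦f(k): 1:1 2:2 3:3 6:6 9:9 18:18  a_18=39
d|19:{1,19}  Σf=1+19=20
d|20:{20,10,5,4,2,1}  Σf=20+10+5+4+2+1=42
q^21  k|21↦f(k): 1:1 3:3 7:7 21:21  a_21=32
d|22:{22,11,2,1}  Σf=22+11+2+1=36
[q^23] f(23)=23,f(1)=1 ⇒ 24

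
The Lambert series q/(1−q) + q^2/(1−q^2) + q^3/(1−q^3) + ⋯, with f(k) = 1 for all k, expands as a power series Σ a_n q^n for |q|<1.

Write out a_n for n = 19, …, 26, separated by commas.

q^19  k|19↦f(k): 19:1 1:1  a_19=2
n=20: 20·1 10·2 5·4 4·5 2·10 1·20  f→[1+1+1+1+1+1]=6
q^21  k|21↦f(k): 21:1 7:1 3:1 1:1  a_21=4
q^22  k|22↦f(k): 22:1 11:1 2:1 1:1  a_22=4
q^23  k|23↦f(k): 1:1 23:1  a_23=2
q^24  k|24↦f(k): 24:1 12:1 8:1 6:1 4:1 3:1 2:1 1:1  a_24=8
[q^25] f(25)=1,f(5)=1,f(1)=1 ⇒ 3
q^26  k|26↦f(k): 26:1 13:1 2:1 1:1  a_26=4

2, 6, 4, 4, 2, 8, 3, 4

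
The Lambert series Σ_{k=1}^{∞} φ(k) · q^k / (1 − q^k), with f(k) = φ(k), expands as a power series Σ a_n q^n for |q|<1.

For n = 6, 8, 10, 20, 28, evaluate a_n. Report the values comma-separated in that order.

q^6  k|6↦φ(k): 6:2 3:2 2:1 1:1  a_6=6
d|8:{1,2,4,8}  Σφ=1+1+2+4=8
[q^10] φ(10)=4,φ(5)=4,φ(2)=1,φ(1)=1 ⇒ 10
d|20:{1,2,4,5,10,20}  Σφ=1+1+2+4+4+8=20
[q^28] φ(1)=1,φ(2)=1,φ(4)=2,φ(7)=6,φ(14)=6,φ(28)=12 ⇒ 28

6, 8, 10, 20, 28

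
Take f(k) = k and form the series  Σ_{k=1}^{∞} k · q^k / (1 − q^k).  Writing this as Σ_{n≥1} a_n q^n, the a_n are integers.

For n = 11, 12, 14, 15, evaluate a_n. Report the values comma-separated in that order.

[q^11] f(1)=1,f(11)=11 ⇒ 12
q^12  k|12↦f(k): 12:12 6:6 4:4 3:3 2:2 1:1  a_12=28
q^14  k|14↦f(k): 14:14 7:7 2:2 1:1  a_14=24
[q^15] f(15)=15,f(5)=5,f(3)=3,f(1)=1 ⇒ 24

12, 28, 24, 24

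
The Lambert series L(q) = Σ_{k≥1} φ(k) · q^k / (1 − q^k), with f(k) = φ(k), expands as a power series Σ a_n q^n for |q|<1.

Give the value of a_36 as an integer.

n=36: 36·1 18·2 12·3 9·4 6·6 4·9 3·12 2·18 1·36  φ→[12+6+4+6+2+2+2+1+1]=36

a_36 = 36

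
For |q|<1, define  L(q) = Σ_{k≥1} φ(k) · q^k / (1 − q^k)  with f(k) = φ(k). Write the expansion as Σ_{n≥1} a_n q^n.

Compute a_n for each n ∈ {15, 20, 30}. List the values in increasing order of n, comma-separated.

n=15: 15·1 5·3 3·5 1·15  φ→[8+4+2+1]=15
[q^20] φ(20)=8,φ(10)=4,φ(5)=4,φ(4)=2,φ(2)=1,φ(1)=1 ⇒ 20
n=30: 30·1 15·2 10·3 6·5 5·6 3·10 2·15 1·30  φ→[8+8+4+2+4+2+1+1]=30

15, 20, 30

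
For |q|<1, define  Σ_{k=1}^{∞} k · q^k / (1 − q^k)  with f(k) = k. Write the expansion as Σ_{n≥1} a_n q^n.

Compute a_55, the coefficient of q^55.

q^55  k|55↦f(k): 1:1 5:5 11:11 55:55  a_55=72

a_55 = 72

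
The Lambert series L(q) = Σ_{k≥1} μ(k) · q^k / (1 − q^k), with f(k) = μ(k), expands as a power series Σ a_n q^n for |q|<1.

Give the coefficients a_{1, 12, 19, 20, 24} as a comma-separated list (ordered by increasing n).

[q^1] μ(1)=1 ⇒ 1
d|12:{1,2,3,4,6,12}  Σμ=1+(-1)+(-1)+0+1+0=0
q^19  k|19↦μ(k): 19:-1 1:1  a_19=0
d|20:{1,2,4,5,10,20}  Σμ=1+(-1)+0+(-1)+1+0=0
n=24: 1·24 2·12 3·8 4·6 6·4 8·3 12·2 24·1  μ→[1+(-1)+(-1)+0+1+0+0+0]=0

1, 0, 0, 0, 0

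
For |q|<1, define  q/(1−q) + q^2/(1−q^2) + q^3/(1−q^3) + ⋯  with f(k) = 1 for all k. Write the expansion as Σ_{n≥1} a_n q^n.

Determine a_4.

n=4: 1·4 2·2 4·1  f→[1+1+1]=3

a_4 = 3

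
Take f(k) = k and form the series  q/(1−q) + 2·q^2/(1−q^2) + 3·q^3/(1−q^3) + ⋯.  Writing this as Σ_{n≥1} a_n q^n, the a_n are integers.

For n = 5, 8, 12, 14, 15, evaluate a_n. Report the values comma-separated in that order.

6, 15, 28, 24, 24

d|5:{1,5}  Σf=1+5=6
[q^8] f(1)=1,f(2)=2,f(4)=4,f(8)=8 ⇒ 15
q^12  k|12↦f(k): 1:1 2:2 3:3 4:4 6:6 12:12  a_12=28
[q^14] f(14)=14,f(7)=7,f(2)=2,f(1)=1 ⇒ 24
d|15:{1,3,5,15}  Σf=1+3+5+15=24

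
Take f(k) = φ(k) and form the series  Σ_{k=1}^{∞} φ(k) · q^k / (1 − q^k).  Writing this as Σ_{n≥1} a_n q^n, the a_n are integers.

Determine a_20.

d|20:{1,2,4,5,10,20}  Σφ=1+1+2+4+4+8=20

a_20 = 20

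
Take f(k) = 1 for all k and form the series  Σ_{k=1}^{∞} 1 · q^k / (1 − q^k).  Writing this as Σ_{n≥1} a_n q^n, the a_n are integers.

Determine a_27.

q^27  k|27↦f(k): 1:1 3:1 9:1 27:1  a_27=4

a_27 = 4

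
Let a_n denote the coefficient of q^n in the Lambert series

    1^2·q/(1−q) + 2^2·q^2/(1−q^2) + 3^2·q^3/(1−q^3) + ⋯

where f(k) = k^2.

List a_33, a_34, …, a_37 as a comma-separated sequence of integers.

1220, 1450, 1300, 1911, 1370

d|33:{1,3,11,33}  Σf=1+9+121+1089=1220
[q^34] f(1)=1,f(2)=4,f(17)=289,f(34)=1156 ⇒ 1450
n=35: 35·1 7·5 5·7 1·35  f→[1225+49+25+1]=1300
q^36  k|36↦f(k): 36:1296 18:324 12:144 9:81 6:36 4:16 3:9 2:4 1:1  a_36=1911
n=37: 1·37 37·1  f→[1+1369]=1370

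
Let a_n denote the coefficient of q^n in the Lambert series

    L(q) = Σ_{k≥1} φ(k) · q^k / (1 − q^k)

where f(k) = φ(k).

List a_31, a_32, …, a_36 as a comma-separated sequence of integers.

q^31  k|31↦φ(k): 1:1 31:30  a_31=31
q^32  k|32↦φ(k): 32:16 16:8 8:4 4:2 2:1 1:1  a_32=32
q^33  k|33↦φ(k): 1:1 3:2 11:10 33:20  a_33=33
d|34:{34,17,2,1}  Σφ=16+16+1+1=34
q^35  k|35↦φ(k): 1:1 5:4 7:6 35:24  a_35=35
n=36: 36·1 18·2 12·3 9·4 6·6 4·9 3·12 2·18 1·36  φ→[12+6+4+6+2+2+2+1+1]=36

31, 32, 33, 34, 35, 36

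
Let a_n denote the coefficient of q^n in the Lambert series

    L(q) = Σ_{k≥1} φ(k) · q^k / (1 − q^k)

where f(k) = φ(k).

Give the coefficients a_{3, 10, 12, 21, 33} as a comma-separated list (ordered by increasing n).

n=3: 1·3 3·1  φ→[1+2]=3
d|10:{1,2,5,10}  Σφ=1+1+4+4=10
d|12:{1,2,3,4,6,12}  Σφ=1+1+2+2+2+4=12
d|21:{1,3,7,21}  Σφ=1+2+6+12=21
[q^33] φ(1)=1,φ(3)=2,φ(11)=10,φ(33)=20 ⇒ 33

3, 10, 12, 21, 33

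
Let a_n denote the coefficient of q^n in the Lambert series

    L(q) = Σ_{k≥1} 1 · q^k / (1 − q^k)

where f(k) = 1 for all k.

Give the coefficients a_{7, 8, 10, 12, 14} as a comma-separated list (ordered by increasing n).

2, 4, 4, 6, 4

n=7: 7·1 1·7  f→[1+1]=2
q^8  k|8↦f(k): 1:1 2:1 4:1 8:1  a_8=4
n=10: 1·10 2·5 5·2 10·1  f→[1+1+1+1]=4
d|12:{1,2,3,4,6,12}  Σf=1+1+1+1+1+1=6
[q^14] f(1)=1,f(2)=1,f(7)=1,f(14)=1 ⇒ 4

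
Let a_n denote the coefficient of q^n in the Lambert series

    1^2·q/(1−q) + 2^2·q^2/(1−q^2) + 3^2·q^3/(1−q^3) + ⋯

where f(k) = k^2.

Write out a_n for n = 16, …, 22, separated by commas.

d|16:{16,8,4,2,1}  Σf=256+64+16+4+1=341
d|17:{1,17}  Σf=1+289=290
d|18:{18,9,6,3,2,1}  Σf=324+81+36+9+4+1=455
q^19  k|19↦f(k): 1:1 19:361  a_19=362
n=20: 20·1 10·2 5·4 4·5 2·10 1·20  f→[400+100+25+16+4+1]=546
d|21:{21,7,3,1}  Σf=441+49+9+1=500
n=22: 22·1 11·2 2·11 1·22  f→[484+121+4+1]=610

341, 290, 455, 362, 546, 500, 610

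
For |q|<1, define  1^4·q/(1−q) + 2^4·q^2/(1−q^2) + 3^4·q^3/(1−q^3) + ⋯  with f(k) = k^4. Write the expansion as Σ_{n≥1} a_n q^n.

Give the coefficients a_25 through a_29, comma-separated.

391251, 485554, 538084, 655746, 707282

[q^25] f(1)=1,f(5)=625,f(25)=390625 ⇒ 391251
d|26:{1,2,13,26}  Σf=1+16+28561+456976=485554
[q^27] f(1)=1,f(3)=81,f(9)=6561,f(27)=531441 ⇒ 538084
d|28:{28,14,7,4,2,1}  Σf=614656+38416+2401+256+16+1=655746
q^29  k|29↦f(k): 29:707281 1:1  a_29=707282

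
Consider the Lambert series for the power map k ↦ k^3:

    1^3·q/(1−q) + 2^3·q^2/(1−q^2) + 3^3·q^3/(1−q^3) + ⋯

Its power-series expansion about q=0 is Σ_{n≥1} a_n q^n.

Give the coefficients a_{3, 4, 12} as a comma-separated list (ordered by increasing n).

28, 73, 2044

q^3  k|3↦f(k): 3:27 1:1  a_3=28
[q^4] f(4)=64,f(2)=8,f(1)=1 ⇒ 73
q^12  k|12↦f(k): 1:1 2:8 3:27 4:64 6:216 12:1728  a_12=2044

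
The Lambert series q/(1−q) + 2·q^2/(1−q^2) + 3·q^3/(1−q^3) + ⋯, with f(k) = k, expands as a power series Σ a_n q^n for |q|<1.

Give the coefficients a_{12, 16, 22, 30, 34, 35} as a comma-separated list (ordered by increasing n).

28, 31, 36, 72, 54, 48

q^12  k|12↦f(k): 1:1 2:2 3:3 4:4 6:6 12:12  a_12=28
[q^16] f(1)=1,f(2)=2,f(4)=4,f(8)=8,f(16)=16 ⇒ 31
q^22  k|22↦f(k): 22:22 11:11 2:2 1:1  a_22=36
q^30  k|30↦f(k): 1:1 2:2 3:3 5:5 6:6 10:10 15:15 30:30  a_30=72
[q^34] f(1)=1,f(2)=2,f(17)=17,f(34)=34 ⇒ 54
q^35  k|35↦f(k): 1:1 5:5 7:7 35:35  a_35=48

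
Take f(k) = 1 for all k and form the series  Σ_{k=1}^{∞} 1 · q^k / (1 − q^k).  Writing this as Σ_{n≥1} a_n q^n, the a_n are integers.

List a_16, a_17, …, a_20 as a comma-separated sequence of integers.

5, 2, 6, 2, 6

[q^16] f(1)=1,f(2)=1,f(4)=1,f(8)=1,f(16)=1 ⇒ 5
n=17: 1·17 17·1  f→[1+1]=2
d|18:{18,9,6,3,2,1}  Σf=1+1+1+1+1+1=6
[q^19] f(1)=1,f(19)=1 ⇒ 2
q^20  k|20↦f(k): 1:1 2:1 4:1 5:1 10:1 20:1  a_20=6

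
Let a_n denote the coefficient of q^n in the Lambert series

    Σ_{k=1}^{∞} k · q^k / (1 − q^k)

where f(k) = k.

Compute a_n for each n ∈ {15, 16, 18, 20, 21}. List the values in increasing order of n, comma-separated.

24, 31, 39, 42, 32

q^15  k|15↦f(k): 15:15 5:5 3:3 1:1  a_15=24
d|16:{16,8,4,2,1}  Σf=16+8+4+2+1=31
q^18  k|18↦f(k): 1:1 2:2 3:3 6:6 9:9 18:18  a_18=39
q^20  k|20↦f(k): 1:1 2:2 4:4 5:5 10:10 20:20  a_20=42
q^21  k|21↦f(k): 21:21 7:7 3:3 1:1  a_21=32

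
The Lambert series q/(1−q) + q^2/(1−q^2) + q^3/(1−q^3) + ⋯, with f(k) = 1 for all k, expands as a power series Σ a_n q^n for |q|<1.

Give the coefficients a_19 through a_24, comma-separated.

2, 6, 4, 4, 2, 8

q^19  k|19↦f(k): 19:1 1:1  a_19=2
q^20  k|20↦f(k): 20:1 10:1 5:1 4:1 2:1 1:1  a_20=6
d|21:{21,7,3,1}  Σf=1+1+1+1=4
[q^22] f(22)=1,f(11)=1,f(2)=1,f(1)=1 ⇒ 4
n=23: 23·1 1·23  f→[1+1]=2
q^24  k|24↦f(k): 1:1 2:1 3:1 4:1 6:1 8:1 12:1 24:1  a_24=8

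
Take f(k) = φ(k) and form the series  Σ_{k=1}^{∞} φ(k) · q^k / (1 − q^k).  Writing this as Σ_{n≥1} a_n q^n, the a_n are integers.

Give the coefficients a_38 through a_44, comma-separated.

[q^38] φ(1)=1,φ(2)=1,φ(19)=18,φ(38)=18 ⇒ 38
[q^39] φ(1)=1,φ(3)=2,φ(13)=12,φ(39)=24 ⇒ 39
n=40: 1·40 2·20 4·10 5·8 8·5 10·4 20·2 40·1  φ→[1+1+2+4+4+4+8+16]=40
d|41:{1,41}  Σφ=1+40=41
n=42: 42·1 21·2 14·3 7·6 6·7 3·14 2·21 1·42  φ→[12+12+6+6+2+2+1+1]=42
d|43:{43,1}  Σφ=42+1=43
[q^44] φ(1)=1,φ(2)=1,φ(4)=2,φ(11)=10,φ(22)=10,φ(44)=20 ⇒ 44

38, 39, 40, 41, 42, 43, 44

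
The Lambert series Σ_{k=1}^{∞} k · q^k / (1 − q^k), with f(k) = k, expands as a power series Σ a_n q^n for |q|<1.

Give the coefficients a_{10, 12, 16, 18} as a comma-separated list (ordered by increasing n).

d|10:{1,2,5,10}  Σf=1+2+5+10=18
[q^12] f(12)=12,f(6)=6,f(4)=4,f(3)=3,f(2)=2,f(1)=1 ⇒ 28
q^16  k|16↦f(k): 1:1 2:2 4:4 8:8 16:16  a_16=31
q^18  k|18↦f(k): 1:1 2:2 3:3 6:6 9:9 18:18  a_18=39

18, 28, 31, 39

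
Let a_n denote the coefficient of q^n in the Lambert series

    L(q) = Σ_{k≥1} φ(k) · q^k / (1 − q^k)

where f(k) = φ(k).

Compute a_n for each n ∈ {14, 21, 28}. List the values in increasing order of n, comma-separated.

q^14  k|14↦φ(k): 14:6 7:6 2:1 1:1  a_14=14
d|21:{1,3,7,21}  Σφ=1+2+6+12=21
n=28: 1·28 2·14 4·7 7·4 14·2 28·1  φ→[1+1+2+6+6+12]=28

14, 21, 28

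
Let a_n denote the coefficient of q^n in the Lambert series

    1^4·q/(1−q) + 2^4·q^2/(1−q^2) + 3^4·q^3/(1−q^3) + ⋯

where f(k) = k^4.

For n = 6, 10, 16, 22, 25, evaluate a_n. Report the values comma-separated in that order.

1394, 10642, 69905, 248914, 391251

n=6: 6·1 3·2 2·3 1·6  f→[1296+81+16+1]=1394
q^10  k|10↦f(k): 1:1 2:16 5:625 10:10000  a_10=10642
[q^16] f(16)=65536,f(8)=4096,f(4)=256,f(2)=16,f(1)=1 ⇒ 69905
n=22: 22·1 11·2 2·11 1·22  f→[234256+14641+16+1]=248914
q^25  k|25↦f(k): 25:390625 5:625 1:1  a_25=391251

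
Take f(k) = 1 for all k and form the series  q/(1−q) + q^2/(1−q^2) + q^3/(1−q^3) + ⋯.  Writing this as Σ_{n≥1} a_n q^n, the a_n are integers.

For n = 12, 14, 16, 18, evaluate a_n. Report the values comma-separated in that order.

[q^12] f(12)=1,f(6)=1,f(4)=1,f(3)=1,f(2)=1,f(1)=1 ⇒ 6
q^14  k|14↦f(k): 1:1 2:1 7:1 14:1  a_14=4
[q^16] f(16)=1,f(8)=1,f(4)=1,f(2)=1,f(1)=1 ⇒ 5
n=18: 18·1 9·2 6·3 3·6 2·9 1·18  f→[1+1+1+1+1+1]=6

6, 4, 5, 6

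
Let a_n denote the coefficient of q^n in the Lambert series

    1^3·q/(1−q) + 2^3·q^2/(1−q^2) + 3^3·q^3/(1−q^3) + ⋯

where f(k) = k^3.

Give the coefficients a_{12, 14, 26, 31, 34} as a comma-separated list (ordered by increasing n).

2044, 3096, 19782, 29792, 44226

n=12: 1·12 2·6 3·4 4·3 6·2 12·1  f→[1+8+27+64+216+1728]=2044
d|14:{14,7,2,1}  Σf=2744+343+8+1=3096
[q^26] f(26)=17576,f(13)=2197,f(2)=8,f(1)=1 ⇒ 19782
n=31: 1·31 31·1  f→[1+29791]=29792
[q^34] f(1)=1,f(2)=8,f(17)=4913,f(34)=39304 ⇒ 44226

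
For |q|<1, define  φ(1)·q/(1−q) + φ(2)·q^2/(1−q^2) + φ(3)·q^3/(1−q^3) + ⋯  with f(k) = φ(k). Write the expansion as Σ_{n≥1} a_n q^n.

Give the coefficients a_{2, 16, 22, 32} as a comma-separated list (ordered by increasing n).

n=2: 2·1 1·2  φ→[1+1]=2
n=16: 1·16 2·8 4·4 8·2 16·1  φ→[1+1+2+4+8]=16
n=22: 1·22 2·11 11·2 22·1  φ→[1+1+10+10]=22
q^32  k|32↦φ(k): 1:1 2:1 4:2 8:4 16:8 32:16  a_32=32

2, 16, 22, 32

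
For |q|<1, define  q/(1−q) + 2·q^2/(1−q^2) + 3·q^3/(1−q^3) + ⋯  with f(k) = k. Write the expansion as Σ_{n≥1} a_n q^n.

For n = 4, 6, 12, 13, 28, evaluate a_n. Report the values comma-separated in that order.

[q^4] f(4)=4,f(2)=2,f(1)=1 ⇒ 7
[q^6] f(1)=1,f(2)=2,f(3)=3,f(6)=6 ⇒ 12
n=12: 12·1 6·2 4·3 3·4 2·6 1·12  f→[12+6+4+3+2+1]=28
n=13: 13·1 1·13  f→[13+1]=14
q^28  k|28↦f(k): 1:1 2:2 4:4 7:7 14:14 28:28  a_28=56

7, 12, 28, 14, 56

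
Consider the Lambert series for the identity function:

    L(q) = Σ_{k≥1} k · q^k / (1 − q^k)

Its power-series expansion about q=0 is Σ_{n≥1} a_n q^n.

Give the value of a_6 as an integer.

[q^6] f(1)=1,f(2)=2,f(3)=3,f(6)=6 ⇒ 12

a_6 = 12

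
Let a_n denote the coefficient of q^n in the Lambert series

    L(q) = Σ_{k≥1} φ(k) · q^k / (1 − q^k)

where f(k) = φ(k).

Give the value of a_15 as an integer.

n=15: 1·15 3·5 5·3 15·1  φ→[1+2+4+8]=15

a_15 = 15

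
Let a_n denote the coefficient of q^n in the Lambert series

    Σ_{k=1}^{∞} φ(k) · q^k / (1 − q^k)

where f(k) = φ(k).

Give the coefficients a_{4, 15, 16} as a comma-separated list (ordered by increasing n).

q^4  k|4↦φ(k): 4:2 2:1 1:1  a_4=4
[q^15] φ(15)=8,φ(5)=4,φ(3)=2,φ(1)=1 ⇒ 15
d|16:{16,8,4,2,1}  Σφ=8+4+2+1+1=16

4, 15, 16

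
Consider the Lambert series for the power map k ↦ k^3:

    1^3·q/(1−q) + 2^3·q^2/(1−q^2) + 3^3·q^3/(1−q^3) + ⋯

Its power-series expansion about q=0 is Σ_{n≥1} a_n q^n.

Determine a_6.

a_6 = 252

q^6  k|6↦f(k): 6:216 3:27 2:8 1:1  a_6=252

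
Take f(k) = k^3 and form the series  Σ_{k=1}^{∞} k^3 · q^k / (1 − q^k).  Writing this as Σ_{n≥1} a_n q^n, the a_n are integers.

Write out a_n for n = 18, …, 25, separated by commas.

d|18:{1,2,3,6,9,18}  Σf=1+8+27+216+729+5832=6813
n=19: 1·19 19·1  f→[1+6859]=6860
q^20  k|20↦f(k): 1:1 2:8 4:64 5:125 10:1000 20:8000  a_20=9198
n=21: 1·21 3·7 7·3 21·1  f→[1+27+343+9261]=9632
n=22: 22·1 11·2 2·11 1·22  f→[10648+1331+8+1]=11988
d|23:{1,23}  Σf=1+12167=12168
q^24  k|24↦f(k): 1:1 2:8 3:27 4:64 6:216 8:512 12:1728 24:13824  a_24=16380
q^25  k|25↦f(k): 25:15625 5:125 1:1  a_25=15751

6813, 6860, 9198, 9632, 11988, 12168, 16380, 15751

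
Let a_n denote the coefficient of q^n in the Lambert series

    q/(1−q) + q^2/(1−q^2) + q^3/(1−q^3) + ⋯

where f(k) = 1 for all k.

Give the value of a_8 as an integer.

[q^8] f(8)=1,f(4)=1,f(2)=1,f(1)=1 ⇒ 4

a_8 = 4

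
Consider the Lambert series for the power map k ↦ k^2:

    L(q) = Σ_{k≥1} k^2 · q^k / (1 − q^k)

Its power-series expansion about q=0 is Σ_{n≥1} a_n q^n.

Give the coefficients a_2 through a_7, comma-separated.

5, 10, 21, 26, 50, 50

q^2  k|2↦f(k): 2:4 1:1  a_2=5
d|3:{1,3}  Σf=1+9=10
q^4  k|4↦f(k): 1:1 2:4 4:16  a_4=21
q^5  k|5↦f(k): 1:1 5:25  a_5=26
n=6: 1·6 2·3 3·2 6·1  f→[1+4+9+36]=50
[q^7] f(1)=1,f(7)=49 ⇒ 50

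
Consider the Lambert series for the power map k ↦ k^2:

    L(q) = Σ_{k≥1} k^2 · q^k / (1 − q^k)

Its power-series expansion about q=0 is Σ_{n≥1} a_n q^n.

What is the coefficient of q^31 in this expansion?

a_31 = 962

[q^31] f(31)=961,f(1)=1 ⇒ 962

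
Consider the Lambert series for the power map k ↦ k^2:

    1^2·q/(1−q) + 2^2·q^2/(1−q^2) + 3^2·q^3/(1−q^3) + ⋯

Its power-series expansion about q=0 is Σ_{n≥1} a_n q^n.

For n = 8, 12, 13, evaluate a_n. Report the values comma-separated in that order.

n=8: 8·1 4·2 2·4 1·8  f→[64+16+4+1]=85
n=12: 12·1 6·2 4·3 3·4 2·6 1·12  f→[144+36+16+9+4+1]=210
n=13: 1·13 13·1  f→[1+169]=170

85, 210, 170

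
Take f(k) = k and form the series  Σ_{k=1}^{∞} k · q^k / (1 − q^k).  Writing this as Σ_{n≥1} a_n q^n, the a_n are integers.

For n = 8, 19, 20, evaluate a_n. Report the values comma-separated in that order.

15, 20, 42

n=8: 1·8 2·4 4·2 8·1  f→[1+2+4+8]=15
q^19  k|19↦f(k): 1:1 19:19  a_19=20
n=20: 20·1 10·2 5·4 4·5 2·10 1·20  f→[20+10+5+4+2+1]=42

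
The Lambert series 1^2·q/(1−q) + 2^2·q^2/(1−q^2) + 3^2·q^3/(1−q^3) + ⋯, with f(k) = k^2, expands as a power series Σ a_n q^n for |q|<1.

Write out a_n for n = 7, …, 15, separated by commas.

50, 85, 91, 130, 122, 210, 170, 250, 260

q^7  k|7↦f(k): 1:1 7:49  a_7=50
d|8:{8,4,2,1}  Σf=64+16+4+1=85
n=9: 9·1 3·3 1·9  f→[81+9+1]=91
[q^10] f(1)=1,f(2)=4,f(5)=25,f(10)=100 ⇒ 130
n=11: 11·1 1·11  f→[121+1]=122
d|12:{1,2,3,4,6,12}  Σf=1+4+9+16+36+144=210
d|13:{1,13}  Σf=1+169=170
q^14  k|14↦f(k): 1:1 2:4 7:49 14:196  a_14=250
q^15  k|15↦f(k): 1:1 3:9 5:25 15:225  a_15=260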